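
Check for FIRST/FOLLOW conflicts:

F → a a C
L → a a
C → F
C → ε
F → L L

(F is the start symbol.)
No FIRST/FOLLOW conflicts.

A FIRST/FOLLOW conflict occurs when a non-terminal N has a nullable alternative N → β (β ⇒* ε) and another alternative N → α with FIRST(α) ∩ FOLLOW(N) ≠ ∅: on such a lookahead the parser cannot decide between expanding α and letting N vanish via β.

Nullable non-terminals: C.
FIRST sets used below: FIRST(F) = { 'a' }

C: nullable alternative(s) C → ε; FOLLOW(C) = { $ }
  C → F: FIRST \ {ε} = { 'a' } — disjoint from FOLLOW(C)
  C → ε: FIRST \ {ε} = { } — this is the only nullable alternative, skip

F, L have no nullable alternative, so no FIRST/FOLLOW check is needed there.

No FIRST/FOLLOW conflicts found.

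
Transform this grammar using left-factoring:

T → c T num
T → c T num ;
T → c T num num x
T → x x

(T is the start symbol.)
T → c T num T'
T' → ε
T' → ;
T' → num x
T → x x

Left-factoring transforms A → αβ₁ | αβ₂ into A → αA' and A' → β₁ | β₂
(α is the longest common prefix among the alternatives). Repeat until
no nonterminal has two alternatives with a common prefix.

Round 1: T has alternatives sharing prefix 'c T num'. Introduce T': T → c T num T'
  Add: T' → ε
  Add: T' → ;
  Add: T' → num x

No remaining common prefixes — done.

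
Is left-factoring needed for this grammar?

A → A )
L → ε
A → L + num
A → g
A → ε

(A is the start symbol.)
Left-factoring is needed when two productions for the same non-terminal
share a common prefix on the right-hand side.

Productions for A:
  A → A )
  A → L + num
  A → g
  A → ε

No common prefixes found.

Answer: No, left-factoring is not needed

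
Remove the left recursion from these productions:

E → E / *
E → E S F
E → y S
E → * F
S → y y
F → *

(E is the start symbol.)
E is directly left-recursive. The standard transformation for
  A → A α₁ | ... | A α_m | β₁ | ... | β_n
is
  A  → β₁ A' | ... | β_n A'
  A' → α₁ A' | ... | α_m A' | ε

E → y S becomes E → y S E'
E → * F becomes E → * F E'
E → E / * becomes E' → / * E'
E → E S F becomes E' → S F E'
Add E' → ε

Productions for other non-terminals are unchanged:
  S → y y
  F → *

Resulting grammar:
E → y S E'
E → * F E'
E' → / * E'
E' → S F E'
E' → ε
S → y y
F → *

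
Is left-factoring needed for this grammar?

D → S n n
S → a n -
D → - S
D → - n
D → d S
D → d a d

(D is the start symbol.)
Left-factoring is needed when two productions for the same non-terminal
share a common prefix on the right-hand side.

Productions for D:
  D → S n n
  D → - S
  D → - n
  D → d S
  D → d a d

Found common prefix '-' in productions for D
Found common prefix 'd' in productions for D

Answer: Yes, D has productions with common prefix '-'; D has productions with common prefix 'd'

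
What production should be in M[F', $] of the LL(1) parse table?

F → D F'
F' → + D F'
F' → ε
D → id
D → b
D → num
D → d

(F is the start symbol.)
F' → ε

To find M[F', $], we find productions for F' where $ is in the predict set (PREDICT(N → α) = (FIRST(α) \ {ε}) ∪ (FOLLOW(N) if α ⇒* ε)).

Relevant sets:
  FOLLOW(F') = { $ }

F' → + D F': PREDICT = { '+' }
F' → ε: PREDICT = { $ }
  $ is in predict set, so this production goes in M[F', $]

M[F', $] = F' → ε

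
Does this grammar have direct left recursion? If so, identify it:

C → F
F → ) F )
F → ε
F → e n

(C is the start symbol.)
C → F: starts with F
F → ) F ): starts with ')'
F → ε: starts with ε
F → e n: starts with e

No direct left recursion found.

Answer: No direct left recursion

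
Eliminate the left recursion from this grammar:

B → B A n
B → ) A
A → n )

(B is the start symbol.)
B → ) A B'
B' → A n B'
B' → ε
A → n )

B is directly left-recursive. The standard transformation for
  A → A α₁ | ... | A α_m | β₁ | ... | β_n
is
  A  → β₁ A' | ... | β_n A'
  A' → α₁ A' | ... | α_m A' | ε

B → ) A becomes B → ) A B'
B → B A n becomes B' → A n B'
Add B' → ε

Productions for other non-terminals are unchanged:
  A → n )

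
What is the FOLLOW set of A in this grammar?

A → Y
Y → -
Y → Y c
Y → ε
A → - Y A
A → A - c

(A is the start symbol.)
{ $, '-' }

A is the start symbol, so $ ∈ FOLLOW(A).
In A → - Y A: A is at the end; this adds FOLLOW(A) to itself — nothing new
In A → A - c: A is followed by '-' c, add FIRST('-' c) \ {ε} = { '-' }

Taking the union: FOLLOW(A) = { $, '-' }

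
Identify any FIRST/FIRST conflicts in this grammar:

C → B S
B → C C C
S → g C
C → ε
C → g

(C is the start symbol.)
A FIRST/FIRST conflict occurs when two productions N → α and N → β for the same non-terminal have FIRST(α) ∩ FIRST(β) ≠ ∅ (with ε ∈ FIRST of a nullable right-hand side, so two nullable alternatives also conflict).

FIRST sets of the non-terminals at (or reachable through a nullable prefix from) the front of some alternative:
  FIRST(B) = { 'g', ε }
  FIRST(S) = { 'g' }

Productions for C:
  C → B S: FIRST = { 'g' }
  C → ε: FIRST = { ε }
  C → g: FIRST = { 'g' }
B, S have only one production, so no FIRST/FIRST conflict is possible there.

Conflict for C: C → B S and C → g
  Overlap: { 'g' }

Answer: Yes. C → B S / C → g on { 'g' }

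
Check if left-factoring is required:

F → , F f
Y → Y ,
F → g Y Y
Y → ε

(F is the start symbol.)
No, left-factoring is not needed

Left-factoring is needed when two productions for the same non-terminal
share a common prefix on the right-hand side.

Productions for F:
  F → , F f
  F → g Y Y
Productions for Y:
  Y → Y ,
  Y → ε

No common prefixes found.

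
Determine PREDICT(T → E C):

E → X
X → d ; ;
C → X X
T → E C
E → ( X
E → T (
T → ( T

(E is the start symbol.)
PREDICT(T → E C) = (FIRST(RHS) \ {ε}) ∪ (FOLLOW(T) if ε ∈ FIRST(RHS), i.e. RHS ⇒* ε)
FIRST(E) = { '(', 'd' }
FIRST(E C) = { '(', 'd' }
ε ∉ FIRST(E C), so FOLLOW(T) is not added.
PREDICT(T → E C) = { '(', 'd' }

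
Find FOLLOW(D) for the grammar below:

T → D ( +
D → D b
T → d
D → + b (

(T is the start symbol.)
In T → D ( +: D is followed by '(' '+', add FIRST('(' '+') \ {ε} = { '(' }
In D → D b: D is followed by b, add FIRST(b) \ {ε} = { 'b' }

Taking the union: FOLLOW(D) = { '(', 'b' }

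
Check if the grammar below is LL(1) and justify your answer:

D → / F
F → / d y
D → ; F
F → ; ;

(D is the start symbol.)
A grammar is LL(1) if for each non-terminal N with multiple productions, the predict sets of those productions are pairwise disjoint, where PREDICT(N → α) = (FIRST(α) \ {ε}) ∪ (FOLLOW(N) if α ⇒* ε).

For D:
  PREDICT(D → '/' F) = { '/' }
  PREDICT(D → ';' F) = { ';' }
For F:
  PREDICT(F → '/' d y) = { '/' }
  PREDICT(F → ';' ';') = { ';' }

All predict sets are disjoint. The grammar IS LL(1).

Answer: Yes, the grammar is LL(1).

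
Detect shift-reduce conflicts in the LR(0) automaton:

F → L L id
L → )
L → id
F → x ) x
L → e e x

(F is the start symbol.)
No shift-reduce conflicts

A shift-reduce conflict occurs when an LR(0) state has both:
  - a complete (reduce) item [A → α .] (dot at the end), and
  - a shift item [B → β . c γ] (dot before a terminal).

Augment with F' → F and build the canonical LR(0) collection (I0 = CLOSURE({[F' → . F]}), then GOTO on every symbol after a dot until no new states appear). It has 13 states:
  I0: { [F → . L L id], [F → . x ) x], [F' → . F], [L → . )], [L → . e e x], [L → . id] }  — shift
  I1: { [L → ) .] }  — reduce
  I2: { [F' → F .] }  — accept
  I3: { [F → L . L id], [L → . )], [L → . e e x], [L → . id] }  — shift
  I4: { [L → e . e x] }  — shift
  I5: { [L → id .] }  — reduce
  I6: { [F → x . ) x] }  — shift
  I7: { [F → x ) . x] }  — shift
  I8: { [F → x ) x .] }  — reduce
  I9: { [L → e e . x] }  — shift
  I10: { [L → e e x .] }  — reduce
  I11: { [F → L L . id] }  — shift
  I12: { [F → L L id .] }  — reduce

No state contains both a complete item and a shift item.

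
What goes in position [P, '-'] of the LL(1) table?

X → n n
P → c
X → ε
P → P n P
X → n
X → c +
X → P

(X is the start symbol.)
Empty (error entry)

To find M[P, '-'], we find productions for P where '-' is in the predict set (PREDICT(N → α) = (FIRST(α) \ {ε}) ∪ (FOLLOW(N) if α ⇒* ε)).

Relevant sets:
  FIRST(P) = { 'c' }

P → c: PREDICT = { 'c' }
P → P n P: PREDICT = { 'c' }

M[P, '-'] is empty (no production applies)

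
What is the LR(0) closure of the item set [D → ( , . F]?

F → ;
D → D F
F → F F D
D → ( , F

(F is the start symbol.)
Start with: [D → ( , . F]
  [D → ( , . F] has the dot before F: add [F → . ;], [F → . F F D]
No further items can be added.

CLOSURE = { [D → ( , . F], [F → . ;], [F → . F F D] }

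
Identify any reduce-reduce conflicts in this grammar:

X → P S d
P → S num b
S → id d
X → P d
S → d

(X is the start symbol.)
A reduce-reduce conflict occurs when an LR(0) state has two complete items [A → α .] and [B → β .] — both call for a reduction, and with no lookahead the parser cannot choose between them.

Augment with X' → X and build the canonical LR(0) collection (I0 = CLOSURE({[X' → . X]}), then GOTO on every symbol after a dot until no new states appear). It has 12 states:
  I0: { [P → . S num b], [S → . d], [S → . id d], [X → . P S d], [X → . P d], [X' → . X] }  — shift
  I1: { [S → . d], [S → . id d], [X → P . S d], [X → P . d] }  — shift
  I2: { [P → S . num b] }  — shift
  I3: { [X' → X .] }  — accept
  I4: { [S → d .] }  — reduce
  I5: { [S → id . d] }  — shift
  I6: { [S → id d .] }  — reduce
  I7: { [P → S num . b] }  — shift
  I8: { [P → S num b .] }  — reduce
  I9: { [X → P S . d] }  — shift
  I10: { [S → d .], [X → P d .] }  — 2 reduces
  I11: { [X → P S d .] }  — reduce

I10 contains complete items [S → d .], [X → P d .] — reduce-reduce conflict.

Answer: Yes — I10: [S → d .] vs [X → P d .]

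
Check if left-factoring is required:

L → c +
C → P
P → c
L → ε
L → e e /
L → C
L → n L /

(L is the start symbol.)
No, left-factoring is not needed

Left-factoring is needed when two productions for the same non-terminal
share a common prefix on the right-hand side.

Productions for L:
  L → c +
  L → ε
  L → e e /
  L → C
  L → n L /

No common prefixes found.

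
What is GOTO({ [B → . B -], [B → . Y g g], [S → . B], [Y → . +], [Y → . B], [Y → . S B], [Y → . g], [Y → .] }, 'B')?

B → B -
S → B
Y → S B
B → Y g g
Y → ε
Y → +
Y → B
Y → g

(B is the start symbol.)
{ [B → B . -], [S → B .], [Y → B .] }

GOTO(I, 'B') = CLOSURE({ [A → αX.β] : [A → α.Xβ] ∈ I, X = 'B' })

Items with dot before 'B', with the dot advanced:
  [B → . B -] → [B → B . -]
  [S → . B] → [S → B .]
  [Y → . B] → [Y → B .]
Closure adds nothing (no advanced item has the dot before a non-terminal).

GOTO = { [B → B . -], [S → B .], [Y → B .] }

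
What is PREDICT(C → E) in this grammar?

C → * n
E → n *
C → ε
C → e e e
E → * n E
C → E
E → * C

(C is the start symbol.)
{ '*', 'n' }

PREDICT(C → E) = (FIRST(RHS) \ {ε}) ∪ (FOLLOW(C) if ε ∈ FIRST(RHS), i.e. RHS ⇒* ε)
FIRST(E) = { '*', 'n' }
FIRST(E) = { '*', 'n' }
ε ∉ FIRST(E), so FOLLOW(C) is not added.
PREDICT(C → E) = { '*', 'n' }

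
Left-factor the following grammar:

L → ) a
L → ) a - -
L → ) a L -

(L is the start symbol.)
Left-factoring transforms A → αβ₁ | αβ₂ into A → αA' and A' → β₁ | β₂
(α is the longest common prefix among the alternatives). Repeat until
no nonterminal has two alternatives with a common prefix.

Round 1: L has alternatives sharing prefix ') a'. Introduce L': L → ) a L'
  Add: L' → ε
  Add: L' → - -
  Add: L' → L -

No remaining common prefixes — done.

Resulting grammar:
L → ) a L'
L' → ε
L' → - -
L' → L -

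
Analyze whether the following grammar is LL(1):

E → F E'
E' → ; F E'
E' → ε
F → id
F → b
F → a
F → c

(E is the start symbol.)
A grammar is LL(1) if for each non-terminal N with multiple productions, the predict sets of those productions are pairwise disjoint, where PREDICT(N → α) = (FIRST(α) \ {ε}) ∪ (FOLLOW(N) if α ⇒* ε).

Relevant sets:
  FOLLOW(E') = { $ }

For E':
  PREDICT(E' → ';' F E') = { ';' }
  PREDICT(E' → ε) = { $ }
For F:
  PREDICT(F → id) = { 'id' }
  PREDICT(F → b) = { 'b' }
  PREDICT(F → a) = { 'a' }
  PREDICT(F → c) = { 'c' }
E has a single production, so nothing to check there.

All predict sets are disjoint. The grammar IS LL(1).

Answer: Yes, the grammar is LL(1).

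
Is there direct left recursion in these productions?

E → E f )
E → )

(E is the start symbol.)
Direct left recursion occurs when N → N α for some non-terminal N (the right-hand side begins with the left-hand side itself).

E → E f ): LEFT RECURSIVE (starts with E)
E → ): starts with ')'

The grammar has direct left recursion on: E.

Answer: Yes, E is left-recursive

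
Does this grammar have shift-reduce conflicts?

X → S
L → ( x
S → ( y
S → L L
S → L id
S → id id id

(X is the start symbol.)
A shift-reduce conflict occurs when an LR(0) state has both:
  - a complete (reduce) item [A → α .] (dot at the end), and
  - a shift item [B → β . c γ] (dot before a terminal).

Augment with X' → X and build the canonical LR(0) collection (I0 = CLOSURE({[X' → . X]}), then GOTO on every symbol after a dot until no new states appear). It has 13 states:
  I0: { [L → . ( x], [S → . ( y], [S → . L L], [S → . L id], [S → . id id id], [X → . S], [X' → . X] }  — shift
  I1: { [L → ( . x], [S → ( . y] }  — shift
  I2: { [L → . ( x], [S → L . L], [S → L . id] }  — shift
  I3: { [X → S .] }  — reduce
  I4: { [X' → X .] }  — accept
  I5: { [S → id . id id] }  — shift
  I6: { [S → id id . id] }  — shift
  I7: { [S → id id id .] }  — reduce
  I8: { [L → ( . x] }  — shift
  I9: { [S → L L .] }  — reduce
  I10: { [S → L id .] }  — reduce
  I11: { [L → ( x .] }  — reduce
  I12: { [S → ( y .] }  — reduce

No state contains both a complete item and a shift item.

Answer: No shift-reduce conflicts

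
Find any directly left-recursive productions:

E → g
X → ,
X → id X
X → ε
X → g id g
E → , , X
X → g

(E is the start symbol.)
Direct left recursion occurs when N → N α for some non-terminal N (the right-hand side begins with the left-hand side itself).

E → g: starts with g
X → ,: starts with ','
X → id X: starts with id
X → ε: starts with ε
X → g id g: starts with g
E → , , X: starts with ','
X → g: starts with g

No direct left recursion found.

Answer: No direct left recursion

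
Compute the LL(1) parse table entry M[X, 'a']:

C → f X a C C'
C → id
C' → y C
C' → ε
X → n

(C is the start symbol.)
To find M[X, 'a'], we find productions for X where 'a' is in the predict set (PREDICT(N → α) = (FIRST(α) \ {ε}) ∪ (FOLLOW(N) if α ⇒* ε)).

X → n: PREDICT = { 'n' }

M[X, 'a'] is empty (no production applies)

Answer: Empty (error entry)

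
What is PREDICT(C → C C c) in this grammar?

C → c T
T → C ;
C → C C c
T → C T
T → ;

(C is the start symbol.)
{ 'c' }

PREDICT(C → C C c) = (FIRST(RHS) \ {ε}) ∪ (FOLLOW(C) if ε ∈ FIRST(RHS), i.e. RHS ⇒* ε)
FIRST(C) = { 'c' }
FIRST(C C c) = { 'c' }
ε ∉ FIRST(C C c), so FOLLOW(C) is not added.
PREDICT(C → C C c) = { 'c' }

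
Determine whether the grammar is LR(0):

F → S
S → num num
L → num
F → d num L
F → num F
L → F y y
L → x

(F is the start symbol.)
Augment with F' → F and build the canonical LR(0) collection (I0 = CLOSURE({[F' → . F]}), then GOTO on every symbol after a dot until no new states appear). It has 14 states:
  I0: { [F → . S], [F → . d num L], [F → . num F], [F' → . F], [S → . num num] }  — shift
  I1: { [F' → F .] }  — accept
  I2: { [F → S .] }  — reduce
  I3: { [F → d . num L] }  — shift
  I4: { [F → . S], [F → . d num L], [F → . num F], [F → num . F], [S → . num num], [S → num . num] }  — shift
  I5: { [F → num F .] }  — reduce
  I6: { [F → . S], [F → . d num L], [F → . num F], [F → num . F], [S → . num num], [S → num . num], [S → num num .] }  — shift, reduce
  I7: { [F → . S], [F → . d num L], [F → . num F], [F → d num . L], [L → . F y y], [L → . num], [L → . x], [S → . num num] }  — shift
  I8: { [L → F . y y] }  — shift
  I9: { [F → d num L .] }  — reduce
  I10: { [F → . S], [F → . d num L], [F → . num F], [F → num . F], [L → num .], [S → . num num], [S → num . num] }  — shift, reduce
  I11: { [L → x .] }  — reduce
  I12: { [L → F y . y] }  — shift
  I13: { [L → F y y .] }  — reduce

Conflict in state I6:
  Shift-reduce conflict between [S → num num .] and [F → . d num L]
So the grammar is NOT LR(0).

Answer: No. Shift-reduce conflict between [S → num num .] and [F → . d num L]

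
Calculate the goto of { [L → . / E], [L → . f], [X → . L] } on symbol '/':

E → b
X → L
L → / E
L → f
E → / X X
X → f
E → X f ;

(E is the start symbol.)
{ [E → . / X X], [E → . X f ;], [E → . b], [L → . / E], [L → . f], [L → / . E], [X → . L], [X → . f] }

GOTO(I, '/') = CLOSURE({ [A → αX.β] : [A → α.Xβ] ∈ I, X = '/' })

Items with dot before '/', with the dot advanced:
  [L → . / E] → [L → / . E]
Closure of the advanced items:
  [L → / . E] has the dot before E: add [E → . b], [E → . / X X], [E → . X f ;]
  [E → . X f ;] has the dot before X: add [X → . L], [X → . f]
  [X → . L] has the dot before L: add [L → . / E], [L → . f]

GOTO = { [E → . / X X], [E → . X f ;], [E → . b], [L → . / E], [L → . f], [L → / . E], [X → . L], [X → . f] }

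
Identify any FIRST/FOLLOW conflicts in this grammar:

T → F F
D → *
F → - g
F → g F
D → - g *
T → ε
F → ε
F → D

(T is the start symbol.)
A FIRST/FOLLOW conflict occurs when a non-terminal N has a nullable alternative N → β (β ⇒* ε) and another alternative N → α with FIRST(α) ∩ FOLLOW(N) ≠ ∅: on such a lookahead the parser cannot decide between expanding α and letting N vanish via β.

Nullable non-terminals: F, T.
FIRST sets used below: FIRST(D) = { '*', '-' }, FIRST(F) = { '*', '-', 'g', ε }

F: nullable alternative(s) F → ε; FOLLOW(F) = { $, '*', '-', 'g' }
  F → - g: FIRST \ {ε} = { '-' } — overlaps FOLLOW(F) on { '-' }: CONFLICT
  F → g F: FIRST \ {ε} = { 'g' } — overlaps FOLLOW(F) on { 'g' }: CONFLICT
  F → ε: FIRST \ {ε} = { } — this is the only nullable alternative, skip
  F → D: FIRST \ {ε} = { '*', '-' } — overlaps FOLLOW(F) on { '*', '-' }: CONFLICT

T: nullable alternative(s) T → F F, T → ε; FOLLOW(T) = { $ }
  T → F F: FIRST \ {ε} = { '*', '-', 'g' } — disjoint from FOLLOW(T)
  T → ε: FIRST \ {ε} = { } — disjoint from FOLLOW(T)

D has no nullable alternative, so no FIRST/FOLLOW check is needed there.

So the grammar has 3 FIRST/FOLLOW conflicts (marked CONFLICT above).

Answer: Yes. F → '-' g with FOLLOW(F) on { '-' }; F → g F with FOLLOW(F) on { 'g' }; F → D with FOLLOW(F) on { '*', '-' }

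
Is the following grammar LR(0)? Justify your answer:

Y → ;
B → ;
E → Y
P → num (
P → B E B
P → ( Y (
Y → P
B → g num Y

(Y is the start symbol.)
No. Reduce-reduce conflict: [B → ; .] and [Y → ; .]

Augment with Y' → Y and build the canonical LR(0) collection (I0 = CLOSURE({[Y' → . Y]}), then GOTO on every symbol after a dot until no new states appear). It has 17 states:
  I0: { [B → . ;], [B → . g num Y], [P → . ( Y (], [P → . B E B], [P → . num (], [Y → . ;], [Y → . P], [Y' → . Y] }  — shift
  I1: { [B → . ;], [B → . g num Y], [P → ( . Y (], [P → . ( Y (], [P → . B E B], [P → . num (], [Y → . ;], [Y → . P] }  — shift
  I2: { [B → ; .], [Y → ; .] }  — 2 reduces
  I3: { [B → . ;], [B → . g num Y], [E → . Y], [P → . ( Y (], [P → . B E B], [P → . num (], [P → B . E B], [Y → . ;], [Y → . P] }  — shift
  I4: { [Y → P .] }  — reduce
  I5: { [Y' → Y .] }  — accept
  I6: { [B → g . num Y] }  — shift
  I7: { [P → num . (] }  — shift
  I8: { [P → num ( .] }  — reduce
  I9: { [B → . ;], [B → . g num Y], [B → g num . Y], [P → . ( Y (], [P → . B E B], [P → . num (], [Y → . ;], [Y → . P] }  — shift
  I10: { [B → g num Y .] }  — reduce
  I11: { [B → . ;], [B → . g num Y], [P → B E . B] }  — shift
  I12: { [E → Y .] }  — reduce
  I13: { [B → ; .] }  — reduce
  I14: { [P → B E B .] }  — reduce
  I15: { [P → ( Y . (] }  — shift
  I16: { [P → ( Y ( .] }  — reduce

Conflict in state I2:
  Reduce-reduce conflict: [B → ; .] and [Y → ; .]
So the grammar is NOT LR(0).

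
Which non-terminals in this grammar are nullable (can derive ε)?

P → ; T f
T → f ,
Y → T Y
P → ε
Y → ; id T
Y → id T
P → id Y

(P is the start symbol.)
{ 'P' }

A non-terminal is nullable if it can derive ε (the empty string): either it has an ε-production, or it has a production whose right-hand side consists entirely of nullable non-terminals.

ε-productions: P → ε
So P is immediately nullable.
No further non-terminal can be added: every production for the remaining non-terminals contains a terminal or a non-nullable non-terminal.
Nullable = { 'P' }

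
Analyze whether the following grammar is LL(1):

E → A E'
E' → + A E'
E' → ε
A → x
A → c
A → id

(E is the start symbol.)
Relevant sets:
  FOLLOW(E') = { $ }

For E':
  PREDICT(E' → '+' A E') = { '+' }
  PREDICT(E' → ε) = { $ }
For A:
  PREDICT(A → x) = { 'x' }
  PREDICT(A → c) = { 'c' }
  PREDICT(A → id) = { 'id' }
E has a single production, so nothing to check there.

All predict sets are disjoint. The grammar IS LL(1).

Answer: Yes, the grammar is LL(1).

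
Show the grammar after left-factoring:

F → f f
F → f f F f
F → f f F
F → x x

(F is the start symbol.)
Left-factoring transforms A → αβ₁ | αβ₂ into A → αA' and A' → β₁ | β₂
(α is the longest common prefix among the alternatives). Repeat until
no nonterminal has two alternatives with a common prefix.

Round 1: F has alternatives sharing prefix 'f f'. Introduce F': F → f f F'
  Add: F' → ε
  Add: F' → F f
  Add: F' → F

Round 2: F' has alternatives sharing prefix 'F'. Introduce F'': F' → F F''
  Add: F'' → f
  Add: F'' → ε

No remaining common prefixes — done.

Resulting grammar:
F → f f F'
F' → ε
F' → F F''
F'' → f
F'' → ε
F → x x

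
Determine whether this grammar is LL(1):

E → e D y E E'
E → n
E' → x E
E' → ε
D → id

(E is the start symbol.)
Relevant sets:
  FOLLOW(E') = { $, 'x' }

For E:
  PREDICT(E → e D y E E') = { 'e' }
  PREDICT(E → n) = { 'n' }
For E':
  PREDICT(E' → x E) = { 'x' }
  PREDICT(E' → ε) = { $, 'x' }
D has a single production, so nothing to check there.

Conflict found: Predict set conflict for E': { 'x' }
The grammar is NOT LL(1).

Answer: No. Predict set conflict for E': { 'x' }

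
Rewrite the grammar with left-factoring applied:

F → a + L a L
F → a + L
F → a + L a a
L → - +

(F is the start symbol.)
Left-factoring transforms A → αβ₁ | αβ₂ into A → αA' and A' → β₁ | β₂
(α is the longest common prefix among the alternatives). Repeat until
no nonterminal has two alternatives with a common prefix.

Round 1: F has alternatives sharing prefix 'a + L'. Introduce F': F → a + L F'
  Add: F' → a L
  Add: F' → ε
  Add: F' → a a

Round 2: F' has alternatives sharing prefix 'a'. Introduce F'': F' → a F''
  Add: F'' → L
  Add: F'' → a

No remaining common prefixes — done.

Resulting grammar:
F → a + L F'
F' → a F''
F'' → L
F'' → a
F' → ε
L → - +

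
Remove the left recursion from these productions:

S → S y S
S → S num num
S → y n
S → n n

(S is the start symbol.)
S → y n S'
S → n n S'
S' → y S S'
S' → num num S'
S' → ε

S is directly left-recursive. The standard transformation for
  A → A α₁ | ... | A α_m | β₁ | ... | β_n
is
  A  → β₁ A' | ... | β_n A'
  A' → α₁ A' | ... | α_m A' | ε

S → y n becomes S → y n S'
S → n n becomes S → n n S'
S → S y S becomes S' → y S S'
S → S num num becomes S' → num num S'
Add S' → ε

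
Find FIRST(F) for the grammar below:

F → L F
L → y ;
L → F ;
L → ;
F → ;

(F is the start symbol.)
{ ';', 'y' }

To compute FIRST(F), examine every production with F on the left-hand side, reading each right-hand side left to right until a non-nullable symbol is reached.

FIRST sets of the other non-terminals involved (by the same procedure, iterated to a fixed point):
  FIRST(L) = { ';', 'y' }

From F → L F:
  - L is a non-terminal: add FIRST(L) \ {ε} = { ';', 'y' }
    L is not nullable, so stop
From F → ;:
  - ';' is a terminal: add ';' and stop

Collecting: FIRST(F) = { ';', 'y' }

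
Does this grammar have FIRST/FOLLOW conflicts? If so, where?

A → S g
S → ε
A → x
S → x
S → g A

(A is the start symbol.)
Yes. S → g A with FOLLOW(S) on { 'g' }

Nullable non-terminals: S.

S: nullable alternative(s) S → ε; FOLLOW(S) = { 'g' }
  S → ε: FIRST \ {ε} = { } — this is the only nullable alternative, skip
  S → x: FIRST \ {ε} = { 'x' } — disjoint from FOLLOW(S)
  S → g A: FIRST \ {ε} = { 'g' } — overlaps FOLLOW(S) on { 'g' }: CONFLICT

A has no nullable alternative, so no FIRST/FOLLOW check is needed there.

So the grammar has 1 FIRST/FOLLOW conflict (marked CONFLICT above).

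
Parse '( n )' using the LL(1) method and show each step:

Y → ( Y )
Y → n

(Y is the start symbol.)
Stack is shown with the top on the left.

Stack    Input    Action
------------------------
Y $      ( n ) $  output Y → ( Y )
( Y ) $  ( n ) $  match '('
Y ) $    n ) $    output Y → n
n ) $    n ) $    match 'n'
) $      ) $      match ')'
$        $        accept

The string is accepted.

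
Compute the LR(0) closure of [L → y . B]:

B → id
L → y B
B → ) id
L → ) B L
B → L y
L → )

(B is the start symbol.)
To compute CLOSURE, for each item [A → α.Bβ] where B is a non-terminal, add [B → .γ] for all productions B → γ; repeat for the newly added items until nothing changes.

Start with: [L → y . B]
  [L → y . B] has the dot before B: add [B → . id], [B → . ) id], [B → . L y]
  [B → . L y] has the dot before L: add [L → . y B], [L → . ) B L], [L → . )]
No further items can be added.

CLOSURE = { [B → . ) id], [B → . L y], [B → . id], [L → . ) B L], [L → . )], [L → . y B], [L → y . B] }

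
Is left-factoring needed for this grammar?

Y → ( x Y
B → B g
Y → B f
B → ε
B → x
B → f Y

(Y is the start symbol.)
No, left-factoring is not needed

Left-factoring is needed when two productions for the same non-terminal
share a common prefix on the right-hand side.

Productions for Y:
  Y → ( x Y
  Y → B f
Productions for B:
  B → B g
  B → ε
  B → x
  B → f Y

No common prefixes found.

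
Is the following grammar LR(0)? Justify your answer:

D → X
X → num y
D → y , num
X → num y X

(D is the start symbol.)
No. Shift-reduce conflict between [X → num y .] and [X → . num y]

A grammar is LR(0) if no state in the canonical LR(0) collection has:
  - both a shift item (dot before a terminal) and a complete item (shift-reduce conflict), or
  - two or more complete items (reduce-reduce conflict; the accept item [D' → D .] counts as a complete item here).

Augment with D' → D and build the canonical LR(0) collection (I0 = CLOSURE({[D' → . D]}), then GOTO on every symbol after a dot until no new states appear). It has 9 states:
  I0: { [D → . X], [D → . y , num], [D' → . D], [X → . num y X], [X → . num y] }  — shift
  I1: { [D' → D .] }  — accept
  I2: { [D → X .] }  — reduce
  I3: { [X → num . y X], [X → num . y] }  — shift
  I4: { [D → y . , num] }  — shift
  I5: { [D → y , . num] }  — shift
  I6: { [D → y , num .] }  — reduce
  I7: { [X → . num y X], [X → . num y], [X → num y . X], [X → num y .] }  — shift, reduce
  I8: { [X → num y X .] }  — reduce

Conflict in state I7:
  Shift-reduce conflict between [X → num y .] and [X → . num y]
So the grammar is NOT LR(0).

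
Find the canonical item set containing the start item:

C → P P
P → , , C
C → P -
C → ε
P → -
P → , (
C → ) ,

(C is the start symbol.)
First, augment the grammar with C' → C
I₀ = CLOSURE({ [C' → . C] }):
  [C' → . C] has the dot before C: add [C → . P P], [C → . P -], [C → .], [C → . ) ,]
  [C → . P P] has the dot before P: add [P → . , , C], [P → . -], [P → . , (]
No further items can be added.

I₀ = { [C → . ) ,], [C → . P -], [C → . P P], [C → .], [C' → . C], [P → . , (], [P → . , , C], [P → . -] }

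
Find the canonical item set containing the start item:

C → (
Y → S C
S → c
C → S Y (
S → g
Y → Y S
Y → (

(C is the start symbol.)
First, augment the grammar with C' → C
I₀ = CLOSURE({ [C' → . C] }):
  [C' → . C] has the dot before C: add [C → . (], [C → . S Y (]
  [C → . S Y (] has the dot before S: add [S → . c], [S → . g]
No further items can be added.

I₀ = { [C → . (], [C → . S Y (], [C' → . C], [S → . c], [S → . g] }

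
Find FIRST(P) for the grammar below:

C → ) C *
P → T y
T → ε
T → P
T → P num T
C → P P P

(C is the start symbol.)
FIRST sets of the other non-terminals involved (by the same procedure, iterated to a fixed point):
  FIRST(T) = { 'y', ε }

From P → T y:
  - T is a non-terminal: add FIRST(T) \ {ε} = { 'y' }
    T is nullable, so continue to the next symbol
  - y is a terminal: add 'y' and stop

Collecting: FIRST(P) = { 'y' }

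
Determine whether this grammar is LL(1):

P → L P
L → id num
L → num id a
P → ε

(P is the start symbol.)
Relevant sets:
  FIRST(L) = { 'id', 'num' }
  FOLLOW(P) = { $ }

For P:
  PREDICT(P → L P) = { 'id', 'num' }
  PREDICT(P → ε) = { $ }
For L:
  PREDICT(L → id num) = { 'id' }
  PREDICT(L → num id a) = { 'num' }

All predict sets are disjoint. The grammar IS LL(1).

Answer: Yes, the grammar is LL(1).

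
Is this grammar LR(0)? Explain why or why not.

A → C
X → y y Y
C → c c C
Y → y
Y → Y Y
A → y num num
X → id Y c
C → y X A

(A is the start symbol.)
No. Shift-reduce conflict between [X → y y Y .] and [Y → . y]

A grammar is LR(0) if no state in the canonical LR(0) collection has:
  - both a shift item (dot before a terminal) and a complete item (shift-reduce conflict), or
  - two or more complete items (reduce-reduce conflict; the accept item [A' → A .] counts as a complete item here).

Augment with A' → A and build the canonical LR(0) collection (I0 = CLOSURE({[A' → . A]}), then GOTO on every symbol after a dot until no new states appear). It has 20 states:
  I0: { [A → . C], [A → . y num num], [A' → . A], [C → . c c C], [C → . y X A] }  — shift
  I1: { [A' → A .] }  — accept
  I2: { [A → C .] }  — reduce
  I3: { [C → c . c C] }  — shift
  I4: { [A → y . num num], [C → y . X A], [X → . id Y c], [X → . y y Y] }  — shift
  I5: { [A → . C], [A → . y num num], [C → . c c C], [C → . y X A], [C → y X . A] }  — shift
  I6: { [X → id . Y c], [Y → . Y Y], [Y → . y] }  — shift
  I7: { [A → y num . num] }  — shift
  I8: { [X → y . y Y] }  — shift
  I9: { [X → y y . Y], [Y → . Y Y], [Y → . y] }  — shift
  I10: { [X → y y Y .], [Y → . Y Y], [Y → . y], [Y → Y . Y] }  — shift, reduce
  I11: { [Y → y .] }  — reduce
  I12: { [Y → . Y Y], [Y → . y], [Y → Y . Y], [Y → Y Y .] }  — shift, reduce
  I13: { [A → y num num .] }  — reduce
  I14: { [X → id Y . c], [Y → . Y Y], [Y → . y], [Y → Y . Y] }  — shift
  I15: { [X → id Y c .] }  — reduce
  I16: { [C → y X A .] }  — reduce
  I17: { [C → . c c C], [C → . y X A], [C → c c . C] }  — shift
  I18: { [C → c c C .] }  — reduce
  I19: { [C → y . X A], [X → . id Y c], [X → . y y Y] }  — shift

Conflict in state I10:
  Shift-reduce conflict between [X → y y Y .] and [Y → . y]
So the grammar is NOT LR(0).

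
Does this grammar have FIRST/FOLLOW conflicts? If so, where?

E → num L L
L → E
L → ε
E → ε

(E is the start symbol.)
A FIRST/FOLLOW conflict occurs when a non-terminal N has a nullable alternative N → β (β ⇒* ε) and another alternative N → α with FIRST(α) ∩ FOLLOW(N) ≠ ∅: on such a lookahead the parser cannot decide between expanding α and letting N vanish via β.

Nullable non-terminals: E, L.
FIRST sets used below: FIRST(E) = { 'num', ε }

E: nullable alternative(s) E → ε; FOLLOW(E) = { $, 'num' }
  E → num L L: FIRST \ {ε} = { 'num' } — overlaps FOLLOW(E) on { 'num' }: CONFLICT
  E → ε: FIRST \ {ε} = { } — this is the only nullable alternative, skip

L: nullable alternative(s) L → E, L → ε; FOLLOW(L) = { $, 'num' }
  L → E: FIRST \ {ε} = { 'num' } — overlaps FOLLOW(L) on { 'num' }: CONFLICT
  L → ε: FIRST \ {ε} = { } — disjoint from FOLLOW(L)

So the grammar has 2 FIRST/FOLLOW conflicts (marked CONFLICT above).

Answer: Yes. E → num L L with FOLLOW(E) on { 'num' }; L → E with FOLLOW(L) on { 'num' }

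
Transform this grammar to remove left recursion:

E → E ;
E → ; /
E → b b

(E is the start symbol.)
E is directly left-recursive. The standard transformation for
  A → A α₁ | ... | A α_m | β₁ | ... | β_n
is
  A  → β₁ A' | ... | β_n A'
  A' → α₁ A' | ... | α_m A' | ε

E → ; / becomes E → ; / E'
E → b b becomes E → b b E'
E → E ; becomes E' → ; E'
Add E' → ε

Resulting grammar:
E → ; / E'
E → b b E'
E' → ; E'
E' → ε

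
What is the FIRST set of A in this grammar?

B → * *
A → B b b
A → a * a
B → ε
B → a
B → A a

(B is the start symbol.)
To compute FIRST(A), examine every production with A on the left-hand side, reading each right-hand side left to right until a non-nullable symbol is reached.

FIRST sets of the other non-terminals involved (by the same procedure, iterated to a fixed point):
  FIRST(B) = { '*', 'a', 'b', ε }

From A → B b b:
  - B is a non-terminal: add FIRST(B) \ {ε} = { '*', 'a', 'b' }
    B is nullable, so continue to the next symbol
  - b is a terminal: add 'b' and stop
From A → a * a:
  - a is a terminal: add 'a' and stop

Collecting: FIRST(A) = { '*', 'a', 'b' }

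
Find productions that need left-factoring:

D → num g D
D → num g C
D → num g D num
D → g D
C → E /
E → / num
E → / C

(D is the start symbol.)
Yes, D has productions with common prefix 'num g'; E has productions with common prefix '/'

Left-factoring is needed when two productions for the same non-terminal
share a common prefix on the right-hand side.

Productions for D:
  D → num g D
  D → num g C
  D → num g D num
  D → g D
Productions for E:
  E → / num
  E → / C

Found common prefix 'num g' in productions for D
Found common prefix '/' in productions for E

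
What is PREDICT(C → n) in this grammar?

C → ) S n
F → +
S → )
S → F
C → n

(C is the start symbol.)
{ 'n' }

PREDICT(C → n) = (FIRST(RHS) \ {ε}) ∪ (FOLLOW(C) if ε ∈ FIRST(RHS), i.e. RHS ⇒* ε)
FIRST(n) = { 'n' }
ε ∉ FIRST(n), so FOLLOW(C) is not added.
PREDICT(C → n) = { 'n' }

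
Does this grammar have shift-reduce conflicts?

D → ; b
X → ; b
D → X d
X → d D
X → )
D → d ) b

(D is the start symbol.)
Yes — I6: [X → ) .] vs [D → d ) . b]

Augment with D' → D and build the canonical LR(0) collection (I0 = CLOSURE({[D' → . D]}), then GOTO on every symbol after a dot until no new states appear). It has 11 states:
  I0: { [D → . ; b], [D → . X d], [D → . d ) b], [D' → . D], [X → . )], [X → . ; b], [X → . d D] }  — shift
  I1: { [X → ) .] }  — reduce
  I2: { [D → ; . b], [X → ; . b] }  — shift
  I3: { [D' → D .] }  — accept
  I4: { [D → X . d] }  — shift
  I5: { [D → . ; b], [D → . X d], [D → . d ) b], [D → d . ) b], [X → . )], [X → . ; b], [X → . d D], [X → d . D] }  — shift
  I6: { [D → d ) . b], [X → ) .] }  — shift, reduce
  I7: { [X → d D .] }  — reduce
  I8: { [D → d ) b .] }  — reduce
  I9: { [D → X d .] }  — reduce
  I10: { [D → ; b .], [X → ; b .] }  — 2 reduces

I6 contains reduce item [X → ) .] and shift item [D → d ) . b] — shift-reduce conflict.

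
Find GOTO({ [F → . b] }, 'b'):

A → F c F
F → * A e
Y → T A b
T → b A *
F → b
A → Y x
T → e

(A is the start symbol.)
GOTO(I, 'b') = CLOSURE({ [A → αX.β] : [A → α.Xβ] ∈ I, X = 'b' })

Items with dot before 'b', with the dot advanced:
  [F → . b] → [F → b .]
Closure adds nothing (no advanced item has the dot before a non-terminal).

GOTO = { [F → b .] }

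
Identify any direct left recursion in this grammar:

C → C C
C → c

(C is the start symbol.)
Direct left recursion occurs when N → N α for some non-terminal N (the right-hand side begins with the left-hand side itself).

C → C C: LEFT RECURSIVE (starts with C)
C → c: starts with c

The grammar has direct left recursion on: C.

Answer: Yes, C is left-recursive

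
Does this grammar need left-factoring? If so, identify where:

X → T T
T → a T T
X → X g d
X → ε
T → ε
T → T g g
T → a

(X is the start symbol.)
Left-factoring is needed when two productions for the same non-terminal
share a common prefix on the right-hand side.

Productions for X:
  X → T T
  X → X g d
  X → ε
Productions for T:
  T → a T T
  T → ε
  T → T g g
  T → a

Found common prefix 'a' in productions for T

Answer: Yes, T has productions with common prefix 'a'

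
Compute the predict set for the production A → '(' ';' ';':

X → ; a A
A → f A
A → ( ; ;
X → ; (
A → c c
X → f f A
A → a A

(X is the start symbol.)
{ '(' }

PREDICT(A → '(' ';' ';') = (FIRST(RHS) \ {ε}) ∪ (FOLLOW(A) if ε ∈ FIRST(RHS), i.e. RHS ⇒* ε)
FIRST('(' ';' ';') = { '(' }
ε ∉ FIRST('(' ';' ';'), so FOLLOW(A) is not added.
PREDICT(A → '(' ';' ';') = { '(' }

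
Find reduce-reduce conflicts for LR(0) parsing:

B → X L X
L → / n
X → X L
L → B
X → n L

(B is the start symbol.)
No reduce-reduce conflicts

Augment with B' → B and build the canonical LR(0) collection (I0 = CLOSURE({[B' → . B]}), then GOTO on every symbol after a dot until no new states appear). It has 11 states:
  I0: { [B → . X L X], [B' → . B], [X → . X L], [X → . n L] }  — shift
  I1: { [B' → B .] }  — accept
  I2: { [B → . X L X], [B → X . L X], [L → . / n], [L → . B], [X → . X L], [X → . n L], [X → X . L] }  — shift
  I3: { [B → . X L X], [L → . / n], [L → . B], [X → . X L], [X → . n L], [X → n . L] }  — shift
  I4: { [L → / . n] }  — shift
  I5: { [L → B .] }  — reduce
  I6: { [X → n L .] }  — reduce
  I7: { [L → / n .] }  — reduce
  I8: { [B → X L . X], [X → . X L], [X → . n L], [X → X L .] }  — shift, reduce
  I9: { [B → . X L X], [B → X L X .], [L → . / n], [L → . B], [X → . X L], [X → . n L], [X → X . L] }  — shift, reduce
  I10: { [X → X L .] }  — reduce

No state contains more than one complete item.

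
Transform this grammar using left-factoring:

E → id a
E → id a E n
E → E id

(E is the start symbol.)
E → id a E'
E' → ε
E' → E n
E → E id

Left-factoring transforms A → αβ₁ | αβ₂ into A → αA' and A' → β₁ | β₂
(α is the longest common prefix among the alternatives). Repeat until
no nonterminal has two alternatives with a common prefix.

Round 1: E has alternatives sharing prefix 'id a'. Introduce E': E → id a E'
  Add: E' → ε
  Add: E' → E n

No remaining common prefixes — done.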